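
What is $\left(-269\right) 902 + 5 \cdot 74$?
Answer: $-242268$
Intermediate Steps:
$\left(-269\right) 902 + 5 \cdot 74 = -242638 + 370 = -242268$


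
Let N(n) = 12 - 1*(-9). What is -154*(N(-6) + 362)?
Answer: -58982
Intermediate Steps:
N(n) = 21 (N(n) = 12 + 9 = 21)
-154*(N(-6) + 362) = -154*(21 + 362) = -154*383 = -58982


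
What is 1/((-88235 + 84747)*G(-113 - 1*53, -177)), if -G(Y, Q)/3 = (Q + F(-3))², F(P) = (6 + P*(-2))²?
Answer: 1/11395296 ≈ 8.7756e-8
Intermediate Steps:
F(P) = (6 - 2*P)²
G(Y, Q) = -3*(144 + Q)² (G(Y, Q) = -3*(Q + 4*(-3 - 3)²)² = -3*(Q + 4*(-6)²)² = -3*(Q + 4*36)² = -3*(Q + 144)² = -3*(144 + Q)²)
1/((-88235 + 84747)*G(-113 - 1*53, -177)) = 1/((-88235 + 84747)*((-3*(144 - 177)²))) = 1/((-3488)*((-3*(-33)²))) = -1/(3488*((-3*1089))) = -1/3488/(-3267) = -1/3488*(-1/3267) = 1/11395296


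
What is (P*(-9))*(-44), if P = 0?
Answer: 0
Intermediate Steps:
(P*(-9))*(-44) = (0*(-9))*(-44) = 0*(-44) = 0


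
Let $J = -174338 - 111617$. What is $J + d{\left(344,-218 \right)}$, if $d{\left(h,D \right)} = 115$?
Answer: $-285840$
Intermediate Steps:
$J = -285955$ ($J = -174338 - 111617 = -285955$)
$J + d{\left(344,-218 \right)} = -285955 + 115 = -285840$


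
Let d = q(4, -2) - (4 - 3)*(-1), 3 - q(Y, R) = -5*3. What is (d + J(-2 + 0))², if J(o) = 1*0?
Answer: 361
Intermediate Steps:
q(Y, R) = 18 (q(Y, R) = 3 - (-5)*3 = 3 - 1*(-15) = 3 + 15 = 18)
J(o) = 0
d = 19 (d = 18 - (4 - 3)*(-1) = 18 - (-1) = 18 - 1*(-1) = 18 + 1 = 19)
(d + J(-2 + 0))² = (19 + 0)² = 19² = 361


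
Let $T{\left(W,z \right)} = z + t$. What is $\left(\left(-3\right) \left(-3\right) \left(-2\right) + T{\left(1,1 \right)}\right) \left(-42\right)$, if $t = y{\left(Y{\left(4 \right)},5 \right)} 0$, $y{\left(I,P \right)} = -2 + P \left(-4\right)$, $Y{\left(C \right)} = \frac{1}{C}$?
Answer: $714$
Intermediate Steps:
$y{\left(I,P \right)} = -2 - 4 P$
$t = 0$ ($t = \left(-2 - 20\right) 0 = \left(-22\right) 0 = 0$)
$T{\left(W,z \right)} = z$ ($T{\left(W,z \right)} = z + 0 = z$)
$\left(\left(-3\right) \left(-3\right) \left(-2\right) + T{\left(1,1 \right)}\right) \left(-42\right) = \left(\left(-3\right) \left(-3\right) \left(-2\right) + 1\right) \left(-42\right) = \left(9 \left(-2\right) + 1\right) \left(-42\right) = \left(-18 + 1\right) \left(-42\right) = \left(-17\right) \left(-42\right) = 714$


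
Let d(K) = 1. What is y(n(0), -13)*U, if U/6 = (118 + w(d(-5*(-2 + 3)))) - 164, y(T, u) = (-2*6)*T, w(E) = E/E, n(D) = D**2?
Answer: 0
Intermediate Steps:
w(E) = 1
y(T, u) = -12*T
U = -270 (U = 6*((118 + 1) - 164) = 6*(119 - 164) = 6*(-45) = -270)
y(n(0), -13)*U = -12*0**2*(-270) = -12*0*(-270) = 0*(-270) = 0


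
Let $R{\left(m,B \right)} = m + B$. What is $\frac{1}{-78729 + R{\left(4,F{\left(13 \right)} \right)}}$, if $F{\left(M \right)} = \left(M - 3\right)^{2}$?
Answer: $- \frac{1}{78625} \approx -1.2719 \cdot 10^{-5}$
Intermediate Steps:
$F{\left(M \right)} = \left(-3 + M\right)^{2}$
$R{\left(m,B \right)} = B + m$
$\frac{1}{-78729 + R{\left(4,F{\left(13 \right)} \right)}} = \frac{1}{-78729 + \left(\left(-3 + 13\right)^{2} + 4\right)} = \frac{1}{-78729 + \left(10^{2} + 4\right)} = \frac{1}{-78729 + \left(100 + 4\right)} = \frac{1}{-78729 + 104} = \frac{1}{-78625} = - \frac{1}{78625}$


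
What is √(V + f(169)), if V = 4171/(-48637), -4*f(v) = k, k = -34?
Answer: 3*√8846389382/97274 ≈ 2.9007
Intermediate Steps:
f(v) = 17/2 (f(v) = -¼*(-34) = 17/2)
V = -4171/48637 (V = 4171*(-1/48637) = -4171/48637 ≈ -0.085758)
√(V + f(169)) = √(-4171/48637 + 17/2) = √(818487/97274) = 3*√8846389382/97274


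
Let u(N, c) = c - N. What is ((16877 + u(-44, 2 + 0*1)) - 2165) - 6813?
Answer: 7945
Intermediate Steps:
((16877 + u(-44, 2 + 0*1)) - 2165) - 6813 = ((16877 + ((2 + 0*1) - 1*(-44))) - 2165) - 6813 = ((16877 + ((2 + 0) + 44)) - 2165) - 6813 = ((16877 + (2 + 44)) - 2165) - 6813 = ((16877 + 46) - 2165) - 6813 = (16923 - 2165) - 6813 = 14758 - 6813 = 7945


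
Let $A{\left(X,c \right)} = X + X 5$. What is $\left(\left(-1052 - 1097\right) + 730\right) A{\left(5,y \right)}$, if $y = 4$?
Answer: $-42570$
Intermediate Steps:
$A{\left(X,c \right)} = 6 X$ ($A{\left(X,c \right)} = X + 5 X = 6 X$)
$\left(\left(-1052 - 1097\right) + 730\right) A{\left(5,y \right)} = \left(\left(-1052 - 1097\right) + 730\right) 6 \cdot 5 = \left(-2149 + 730\right) 30 = \left(-1419\right) 30 = -42570$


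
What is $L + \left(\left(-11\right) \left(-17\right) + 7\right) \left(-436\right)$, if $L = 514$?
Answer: $-84070$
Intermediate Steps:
$L + \left(\left(-11\right) \left(-17\right) + 7\right) \left(-436\right) = 514 + \left(\left(-11\right) \left(-17\right) + 7\right) \left(-436\right) = 514 + \left(187 + 7\right) \left(-436\right) = 514 + 194 \left(-436\right) = 514 - 84584 = -84070$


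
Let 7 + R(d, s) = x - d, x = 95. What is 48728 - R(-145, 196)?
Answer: 48495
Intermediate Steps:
R(d, s) = 88 - d (R(d, s) = -7 + (95 - d) = 88 - d)
48728 - R(-145, 196) = 48728 - (88 - 1*(-145)) = 48728 - (88 + 145) = 48728 - 1*233 = 48728 - 233 = 48495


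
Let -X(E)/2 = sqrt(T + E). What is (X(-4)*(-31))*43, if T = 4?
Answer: 0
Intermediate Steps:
X(E) = -2*sqrt(4 + E)
(X(-4)*(-31))*43 = (-2*sqrt(4 - 4)*(-31))*43 = (-2*sqrt(0)*(-31))*43 = (-2*0*(-31))*43 = (0*(-31))*43 = 0*43 = 0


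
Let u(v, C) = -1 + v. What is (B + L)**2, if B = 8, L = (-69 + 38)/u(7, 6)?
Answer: 289/36 ≈ 8.0278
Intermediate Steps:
L = -31/6 (L = (-69 + 38)/(-1 + 7) = -31/6 ≈ -5.1667)
(B + L)**2 = (8 - 31/6)**2 = (17/6)**2 = 289/36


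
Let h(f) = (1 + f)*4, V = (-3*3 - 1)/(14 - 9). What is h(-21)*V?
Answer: 160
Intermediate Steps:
V = -2 (V = (-9 - 1)/5 = -10*⅕ = -2)
h(f) = 4 + 4*f
h(-21)*V = (4 + 4*(-21))*(-2) = (4 - 84)*(-2) = -80*(-2) = 160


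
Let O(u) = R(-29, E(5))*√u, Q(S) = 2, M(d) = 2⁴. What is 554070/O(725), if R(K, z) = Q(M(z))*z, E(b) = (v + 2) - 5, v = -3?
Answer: -18469*√29/58 ≈ -1714.8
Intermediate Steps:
M(d) = 16
E(b) = -6 (E(b) = (-3 + 2) - 5 = -1 - 5 = -6)
R(K, z) = 2*z
O(u) = -12*√u (O(u) = (2*(-6))*√u = -12*√u)
554070/O(725) = 554070/((-60*√29)) = 554070*(-√29/1740) = -18469*√29/58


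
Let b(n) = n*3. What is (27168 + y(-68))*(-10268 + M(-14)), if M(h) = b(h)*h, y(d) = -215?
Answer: -260905040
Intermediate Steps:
b(n) = 3*n
M(h) = 3*h**2 (M(h) = (3*h)*h = 3*h**2)
(27168 + y(-68))*(-10268 + M(-14)) = (27168 - 215)*(-10268 + 3*(-14)**2) = 26953*(-10268 + 3*196) = 26953*(-10268 + 588) = 26953*(-9680) = -260905040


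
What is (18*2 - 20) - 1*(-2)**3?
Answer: 24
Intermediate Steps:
(18*2 - 20) - 1*(-2)**3 = (36 - 20) - 1*(-8) = 16 + 8 = 24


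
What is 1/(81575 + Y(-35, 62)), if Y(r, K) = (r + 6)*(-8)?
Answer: 1/81807 ≈ 1.2224e-5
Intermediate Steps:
Y(r, K) = -48 - 8*r (Y(r, K) = (6 + r)*(-8) = -48 - 8*r)
1/(81575 + Y(-35, 62)) = 1/(81575 + (-48 - 8*(-35))) = 1/(81575 + (-48 + 280)) = 1/(81575 + 232) = 1/81807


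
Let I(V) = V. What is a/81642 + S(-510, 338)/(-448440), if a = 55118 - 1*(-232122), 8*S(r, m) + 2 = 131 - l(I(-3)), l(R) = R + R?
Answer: 34348940771/9763076928 ≈ 3.5182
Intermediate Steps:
l(R) = 2*R
S(r, m) = 135/8 (S(r, m) = -¼ + (131 - 2*(-3))/8 = -¼ + (131 - 1*(-6))/8 = -¼ + (131 + 6)/8 = -¼ + (⅛)*137 = -¼ + 137/8 = 135/8)
a = 287240 (a = 55118 + 232122 = 287240)
a/81642 + S(-510, 338)/(-448440) = 287240/81642 + (135/8)/(-448440) = 287240*(1/81642) + (135/8)*(-1/448440) = 143620/40821 - 9/239168 = 34348940771/9763076928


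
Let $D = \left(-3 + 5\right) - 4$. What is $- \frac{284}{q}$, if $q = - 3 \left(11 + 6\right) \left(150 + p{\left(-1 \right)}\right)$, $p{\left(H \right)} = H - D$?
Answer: $\frac{284}{7701} \approx 0.036878$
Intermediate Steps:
$D = -2$ ($D = 2 - 4 = -2$)
$p{\left(H \right)} = 2 + H$ ($p{\left(H \right)} = H - -2 = H + 2 = 2 + H$)
$q = -7701$ ($q = - 3 \left(11 + 6\right) \left(150 + \left(2 - 1\right)\right) = \left(-3\right) 17 \left(150 + 1\right) = \left(-51\right) 151 = -7701$)
$- \frac{284}{q} = - \frac{284}{-7701} = \left(-284\right) \left(- \frac{1}{7701}\right) = \frac{284}{7701}$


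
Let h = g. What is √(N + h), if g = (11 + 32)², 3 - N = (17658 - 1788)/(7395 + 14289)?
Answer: 3*√2686600618/3614 ≈ 43.026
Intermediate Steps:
N = 8197/3614 (N = 3 - (17658 - 1788)/(7395 + 14289) = 3 - 15870/21684 = 3 - 1*2645/3614 = 3 - 2645/3614 = 8197/3614 ≈ 2.2681)
g = 1849 (g = 43² = 1849)
h = 1849
√(N + h) = √(8197/3614 + 1849) = √(6690483/3614) = 3*√2686600618/3614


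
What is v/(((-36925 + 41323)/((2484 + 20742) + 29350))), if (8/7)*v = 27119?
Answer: 623791238/2199 ≈ 2.8367e+5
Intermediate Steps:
v = 189833/8 (v = (7/8)*27119 = 189833/8 ≈ 23729.)
v/(((-36925 + 41323)/((2484 + 20742) + 29350))) = 189833/(8*(((-36925 + 41323)/((2484 + 20742) + 29350)))) = 189833/(8*((4398/(23226 + 29350)))) = 189833/(8*((4398/52576))) = 189833/(8*((4398*(1/52576)))) = 189833/(8*(2199/26288)) = (189833/8)*(26288/2199) = 623791238/2199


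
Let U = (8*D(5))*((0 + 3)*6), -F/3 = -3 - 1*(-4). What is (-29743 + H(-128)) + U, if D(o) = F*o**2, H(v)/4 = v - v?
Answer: -40543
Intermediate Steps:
F = -3 (F = -3*(-3 - 1*(-4)) = -3*(-3 + 4) = -3*1 = -3)
H(v) = 0 (H(v) = 4*(v - v) = 4*0 = 0)
D(o) = -3*o**2
U = -10800 (U = (8*(-3*5**2))*((0 + 3)*6) = (8*(-3*25))*(3*6) = (8*(-75))*18 = -600*18 = -10800)
(-29743 + H(-128)) + U = (-29743 + 0) - 10800 = -29743 - 10800 = -40543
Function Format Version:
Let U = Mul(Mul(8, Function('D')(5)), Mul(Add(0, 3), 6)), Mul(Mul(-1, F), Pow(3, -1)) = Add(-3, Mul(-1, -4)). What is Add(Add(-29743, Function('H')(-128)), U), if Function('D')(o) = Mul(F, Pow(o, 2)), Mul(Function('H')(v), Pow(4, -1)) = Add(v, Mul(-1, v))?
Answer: -40543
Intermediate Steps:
F = -3 (F = Mul(-3, Add(-3, Mul(-1, -4))) = Mul(-3, Add(-3, 4)) = Mul(-3, 1) = -3)
Function('H')(v) = 0 (Function('H')(v) = Mul(4, Add(v, Mul(-1, v))) = Mul(4, 0) = 0)
Function('D')(o) = Mul(-3, Pow(o, 2))
U = -10800 (U = Mul(Mul(8, Mul(-3, Pow(5, 2))), Mul(Add(0, 3), 6)) = Mul(Mul(8, Mul(-3, 25)), Mul(3, 6)) = Mul(Mul(8, -75), 18) = Mul(-600, 18) = -10800)
Add(Add(-29743, Function('H')(-128)), U) = Add(Add(-29743, 0), -10800) = Add(-29743, -10800) = -40543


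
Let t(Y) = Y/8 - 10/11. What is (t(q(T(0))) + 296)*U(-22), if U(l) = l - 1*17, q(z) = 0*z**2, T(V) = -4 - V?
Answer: -126594/11 ≈ -11509.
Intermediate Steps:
q(z) = 0
U(l) = -17 + l (U(l) = l - 17 = -17 + l)
t(Y) = -10/11 + Y/8 (t(Y) = Y*(1/8) - 10*1/11 = Y/8 - 10/11 = -10/11 + Y/8)
(t(q(T(0))) + 296)*U(-22) = ((-10/11 + (1/8)*0) + 296)*(-17 - 22) = ((-10/11 + 0) + 296)*(-39) = (-10/11 + 296)*(-39) = (3246/11)*(-39) = -126594/11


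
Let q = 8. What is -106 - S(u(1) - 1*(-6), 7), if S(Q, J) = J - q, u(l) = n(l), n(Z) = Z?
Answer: -105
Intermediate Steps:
u(l) = l
S(Q, J) = -8 + J (S(Q, J) = J - 1*8 = J - 8 = -8 + J)
-106 - S(u(1) - 1*(-6), 7) = -106 - (-8 + 7) = -106 - 1*(-1) = -106 + 1 = -105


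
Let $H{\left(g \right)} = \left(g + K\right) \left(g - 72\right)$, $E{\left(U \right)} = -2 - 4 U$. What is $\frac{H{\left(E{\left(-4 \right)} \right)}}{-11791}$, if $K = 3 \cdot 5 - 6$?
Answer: $\frac{1334}{11791} \approx 0.11314$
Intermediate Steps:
$K = 9$ ($K = 15 - 6 = 9$)
$H{\left(g \right)} = \left(-72 + g\right) \left(9 + g\right)$ ($H{\left(g \right)} = \left(g + 9\right) \left(g - 72\right) = \left(9 + g\right) \left(-72 + g\right) = \left(-72 + g\right) \left(9 + g\right)$)
$\frac{H{\left(E{\left(-4 \right)} \right)}}{-11791} = \frac{-648 + \left(-2 - -16\right)^{2} - 63 \left(-2 - -16\right)}{-11791} = \left(-648 + \left(-2 + 16\right)^{2} - 63 \left(-2 + 16\right)\right) \left(- \frac{1}{11791}\right) = \left(-648 + 14^{2} - 882\right) \left(- \frac{1}{11791}\right) = \left(-648 + 196 - 882\right) \left(- \frac{1}{11791}\right) = \left(-1334\right) \left(- \frac{1}{11791}\right) = \frac{1334}{11791}$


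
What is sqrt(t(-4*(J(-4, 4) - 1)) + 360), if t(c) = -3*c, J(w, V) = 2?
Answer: 2*sqrt(93) ≈ 19.287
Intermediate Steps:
sqrt(t(-4*(J(-4, 4) - 1)) + 360) = sqrt(-(-12)*(2 - 1) + 360) = sqrt(-(-12) + 360) = sqrt(-3*(-4) + 360) = sqrt(12 + 360) = sqrt(372) = 2*sqrt(93)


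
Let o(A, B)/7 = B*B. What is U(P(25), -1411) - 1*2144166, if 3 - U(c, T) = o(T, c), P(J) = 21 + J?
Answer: -2158975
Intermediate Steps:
o(A, B) = 7*B² (o(A, B) = 7*(B*B) = 7*B²)
U(c, T) = 3 - 7*c²
U(P(25), -1411) - 1*2144166 = (3 - 7*(21 + 25)²) - 1*2144166 = (3 - 7*46²) - 2144166 = (3 - 7*2116) - 2144166 = (3 - 14812) - 2144166 = -14809 - 2144166 = -2158975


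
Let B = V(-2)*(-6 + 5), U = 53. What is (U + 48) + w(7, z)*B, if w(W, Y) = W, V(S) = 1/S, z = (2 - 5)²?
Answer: 209/2 ≈ 104.50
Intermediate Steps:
z = 9 (z = (-3)² = 9)
B = ½ (B = (-6 + 5)/(-2) = -½*(-1) = ½ ≈ 0.50000)
(U + 48) + w(7, z)*B = (53 + 48) + 7*(½) = 101 + 7/2 = 209/2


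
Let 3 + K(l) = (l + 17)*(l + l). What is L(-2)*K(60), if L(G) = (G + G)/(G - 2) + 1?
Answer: 18474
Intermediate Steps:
K(l) = -3 + 2*l*(17 + l) (K(l) = -3 + (l + 17)*(l + l) = -3 + (17 + l)*(2*l) = -3 + 2*l*(17 + l))
L(G) = 1 + 2*G/(-2 + G) (L(G) = (2*G)/(-2 + G) + 1 = 2*G/(-2 + G) + 1 = 1 + 2*G/(-2 + G))
L(-2)*K(60) = ((-2 + 3*(-2))/(-2 - 2))*(-3 + 2*60² + 34*60) = ((-2 - 6)/(-4))*(-3 + 2*3600 + 2040) = (-¼*(-8))*(-3 + 7200 + 2040) = 2*9237 = 18474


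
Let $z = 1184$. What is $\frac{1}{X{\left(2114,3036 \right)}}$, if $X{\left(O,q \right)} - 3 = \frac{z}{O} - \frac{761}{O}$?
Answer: $\frac{2114}{6765} \approx 0.31249$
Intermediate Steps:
$X{\left(O,q \right)} = 3 + \frac{423}{O}$ ($X{\left(O,q \right)} = 3 + \left(\frac{1184}{O} - \frac{761}{O}\right) = 3 + \frac{423}{O}$)
$\frac{1}{X{\left(2114,3036 \right)}} = \frac{1}{3 + \frac{423}{2114}} = \frac{1}{\frac{6765}{2114}} = \frac{2114}{6765}$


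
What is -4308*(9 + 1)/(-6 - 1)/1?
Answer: 43080/7 ≈ 6154.3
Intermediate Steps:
-4308*(9 + 1)/(-6 - 1)/1 = -4308*10/(-7) = -4308*10*(-1/7) = -(-43080)/7 = -4308*(-10/7) = 43080/7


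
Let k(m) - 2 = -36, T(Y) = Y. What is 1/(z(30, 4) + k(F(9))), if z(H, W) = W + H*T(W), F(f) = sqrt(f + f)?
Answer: 1/90 ≈ 0.011111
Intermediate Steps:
F(f) = sqrt(2)*sqrt(f) (F(f) = sqrt(2*f) = sqrt(2)*sqrt(f))
z(H, W) = W + H*W
k(m) = -34 (k(m) = 2 - 36 = -34)
1/(z(30, 4) + k(F(9))) = 1/(4*(1 + 30) - 34) = 1/(4*31 - 34) = 1/(124 - 34) = 1/90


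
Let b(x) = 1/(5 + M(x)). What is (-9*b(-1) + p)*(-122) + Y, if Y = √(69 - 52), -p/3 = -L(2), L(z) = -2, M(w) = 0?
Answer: 4758/5 + √17 ≈ 955.72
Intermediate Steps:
p = -6 (p = -(-3)*(-2) = -3*2 = -6)
Y = √17 ≈ 4.1231
b(x) = ⅕ (b(x) = 1/(5 + 0) = 1/5 = ⅕)
(-9*b(-1) + p)*(-122) + Y = (-9*⅕ - 6)*(-122) + √17 = (-9/5 - 6)*(-122) + √17 = -39/5*(-122) + √17 = 4758/5 + √17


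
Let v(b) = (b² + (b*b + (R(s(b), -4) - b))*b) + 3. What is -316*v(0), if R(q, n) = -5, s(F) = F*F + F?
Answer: -948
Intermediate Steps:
s(F) = F + F² (s(F) = F² + F = F + F²)
v(b) = 3 + b² + b*(-5 + b² - b) (v(b) = (b² + (b*b + (-5 - b))*b) + 3 = (b² + (b² + (-5 - b))*b) + 3 = (b² + (-5 + b² - b)*b) + 3 = (b² + b*(-5 + b² - b)) + 3 = 3 + b² + b*(-5 + b² - b))
-316*v(0) = -316*(3 + 0³ - 5*0) = -316*(3 + 0 + 0) = -316*3 = -948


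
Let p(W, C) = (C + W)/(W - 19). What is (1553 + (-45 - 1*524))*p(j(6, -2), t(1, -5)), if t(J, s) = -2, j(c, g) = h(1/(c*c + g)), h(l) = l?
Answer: 21976/215 ≈ 102.21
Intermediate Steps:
j(c, g) = 1/(g + c²) (j(c, g) = 1/(c*c + g) = 1/(c² + g) = 1/(g + c²))
p(W, C) = (C + W)/(-19 + W)
(1553 + (-45 - 1*524))*p(j(6, -2), t(1, -5)) = (1553 + (-45 - 1*524))*((-2 + 1/(-2 + 6²))/(-19 + 1/(-2 + 6²))) = (1553 + (-45 - 524))*((-2 + 1/(-2 + 36))/(-19 + 1/(-2 + 36))) = (1553 - 569)*((-2 + 1/34)/(-19 + 1/34)) = 984*((-2 + 1/34)/(-19 + 1/34)) = 984*(-67/34/(-645/34)) = 984*(-34/645*(-67/34)) = 984*(67/645) = 21976/215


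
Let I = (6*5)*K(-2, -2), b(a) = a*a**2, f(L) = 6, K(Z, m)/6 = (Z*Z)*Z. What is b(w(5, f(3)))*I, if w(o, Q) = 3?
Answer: -38880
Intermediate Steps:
K(Z, m) = 6*Z**3 (K(Z, m) = 6*((Z*Z)*Z) = 6*(Z**2*Z) = 6*Z**3)
b(a) = a**3
I = -1440 (I = (6*5)*(6*(-2)**3) = 30*(6*(-8)) = 30*(-48) = -1440)
b(w(5, f(3)))*I = 3**3*(-1440) = 27*(-1440) = -38880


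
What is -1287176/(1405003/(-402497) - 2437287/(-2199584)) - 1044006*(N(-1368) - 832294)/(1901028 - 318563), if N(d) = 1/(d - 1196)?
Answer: 4661670536551111455095235203/4279425683435389064690 ≈ 1.0893e+6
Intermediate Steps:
N(d) = 1/(-1196 + d)
-1287176/(1405003/(-402497) - 2437287/(-2199584)) - 1044006*(N(-1368) - 832294)/(1901028 - 318563) = -1287176/(1405003/(-402497) - 2437287/(-2199584)) - 1044006*(1/(-1196 - 1368) - 832294)/(1901028 - 318563) = -1287176/(1405003*(-1/402497) - 2437287*(-1/2199584)) - 1044006/(1582465/(1/(-2564) - 832294)) = -1287176/(-1405003/402497 + 2437287/2199584) - 1044006/(1582465/(-1/2564 - 832294)) = -1287176/(-2109421413113/885325961248) - 1044006/(1582465/(-2134001817/2564)) = -1287176*(-885325961248/2109421413113) - 1044006/(1582465*(-2564/2134001817)) = 1139570329495355648/2109421413113 - 1044006/(-4057440260/2134001817) = 1139570329495355648/2109421413113 - 1044006*(-2134001817/4057440260) = 1139570329495355648/2109421413113 + 1113955350479451/2028720130 = 4661670536551111455095235203/4279425683435389064690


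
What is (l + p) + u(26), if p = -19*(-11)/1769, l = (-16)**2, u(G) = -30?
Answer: 400003/1769 ≈ 226.12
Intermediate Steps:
l = 256
p = 209/1769 (p = 209*(1/1769) = 209/1769 ≈ 0.11815)
(l + p) + u(26) = (256 + 209/1769) - 30 = 453073/1769 - 30 = 400003/1769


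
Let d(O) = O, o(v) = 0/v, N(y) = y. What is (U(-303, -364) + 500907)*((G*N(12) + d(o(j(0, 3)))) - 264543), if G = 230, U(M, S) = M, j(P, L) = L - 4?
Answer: -131049616932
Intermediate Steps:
j(P, L) = -4 + L
o(v) = 0
(U(-303, -364) + 500907)*((G*N(12) + d(o(j(0, 3)))) - 264543) = (-303 + 500907)*((230*12 + 0) - 264543) = 500604*((2760 + 0) - 264543) = 500604*(2760 - 264543) = 500604*(-261783) = -131049616932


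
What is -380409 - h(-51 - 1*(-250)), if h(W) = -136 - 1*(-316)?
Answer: -380589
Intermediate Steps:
h(W) = 180 (h(W) = -136 + 316 = 180)
-380409 - h(-51 - 1*(-250)) = -380409 - 1*180 = -380409 - 180 = -380589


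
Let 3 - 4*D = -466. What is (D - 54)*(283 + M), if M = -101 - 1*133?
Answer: 12397/4 ≈ 3099.3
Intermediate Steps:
M = -234 (M = -101 - 133 = -234)
D = 469/4 (D = ¾ - ¼*(-466) = ¾ + 233/2 = 469/4 ≈ 117.25)
(D - 54)*(283 + M) = (469/4 - 54)*(283 - 234) = (253/4)*49 = 12397/4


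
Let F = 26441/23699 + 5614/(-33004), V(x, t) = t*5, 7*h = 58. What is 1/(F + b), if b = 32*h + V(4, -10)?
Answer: 2737566286/591556476411 ≈ 0.0046277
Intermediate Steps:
h = 58/7 (h = (1/7)*58 = 58/7 ≈ 8.2857)
V(x, t) = 5*t
F = 369806289/391080898 (F = 26441*(1/23699) + 5614*(-1/33004) = 26441/23699 - 2807/16502 = 369806289/391080898 ≈ 0.94560)
b = 1506/7 (b = 32*(58/7) + 5*(-10) = 1856/7 - 50 = 1506/7 ≈ 215.14)
1/(F + b) = 1/(369806289/391080898 + 1506/7) = 1/(591556476411/2737566286) = 2737566286/591556476411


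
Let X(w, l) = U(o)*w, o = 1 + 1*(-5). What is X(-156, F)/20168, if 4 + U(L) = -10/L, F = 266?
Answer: 117/10084 ≈ 0.011603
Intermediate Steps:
o = -4 (o = 1 - 5 = -4)
U(L) = -4 - 10/L
X(w, l) = -3*w/2 (X(w, l) = (-4 - 10/(-4))*w = (-4 - 10*(-¼))*w = (-4 + 5/2)*w = -3*w/2)
X(-156, F)/20168 = -3/2*(-156)/20168 = 234*(1/20168) = 117/10084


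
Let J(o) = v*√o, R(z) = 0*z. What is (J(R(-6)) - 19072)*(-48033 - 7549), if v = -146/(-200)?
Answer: 1060059904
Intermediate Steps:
R(z) = 0
v = 73/100 (v = -146*(-1/200) = 73/100 ≈ 0.73000)
J(o) = 73*√o/100
(J(R(-6)) - 19072)*(-48033 - 7549) = (73*√0/100 - 19072)*(-48033 - 7549) = ((73/100)*0 - 19072)*(-55582) = (0 - 19072)*(-55582) = -19072*(-55582) = 1060059904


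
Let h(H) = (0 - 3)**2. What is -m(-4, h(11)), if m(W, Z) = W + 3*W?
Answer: 16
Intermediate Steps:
h(H) = 9 (h(H) = (-3)**2 = 9)
m(W, Z) = 4*W
-m(-4, h(11)) = -4*(-4) = -1*(-16) = 16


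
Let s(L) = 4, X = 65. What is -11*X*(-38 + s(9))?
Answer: 24310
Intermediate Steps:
-11*X*(-38 + s(9)) = -715*(-38 + 4) = -715*(-34) = -11*(-2210) = 24310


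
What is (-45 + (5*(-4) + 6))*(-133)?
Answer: 7847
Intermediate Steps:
(-45 + (5*(-4) + 6))*(-133) = (-45 + (-20 + 6))*(-133) = (-45 - 14)*(-133) = -59*(-133) = 7847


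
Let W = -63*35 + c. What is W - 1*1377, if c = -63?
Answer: -3645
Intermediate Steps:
W = -2268 (W = -63*35 - 63 = -2205 - 63 = -2268)
W - 1*1377 = -2268 - 1*1377 = -2268 - 1377 = -3645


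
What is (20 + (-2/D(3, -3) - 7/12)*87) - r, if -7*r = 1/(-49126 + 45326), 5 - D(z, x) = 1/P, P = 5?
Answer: -1782201/26600 ≈ -67.000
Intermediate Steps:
D(z, x) = 24/5 (D(z, x) = 5 - 1/5 = 5 - 1*⅕ = 5 - ⅕ = 24/5)
r = 1/26600 (r = -1/(7*(-49126 + 45326)) = -⅐/(-3800) = -⅐*(-1/3800) = 1/26600 ≈ 3.7594e-5)
(20 + (-2/D(3, -3) - 7/12)*87) - r = (20 + (-2/24/5 - 7/12)*87) - 1*1/26600 = (20 + (-2*5/24 - 7*1/12)*87) - 1/26600 = (20 + (-5/12 - 7/12)*87) - 1/26600 = (20 - 1*87) - 1/26600 = (20 - 87) - 1/26600 = -67 - 1/26600 = -1782201/26600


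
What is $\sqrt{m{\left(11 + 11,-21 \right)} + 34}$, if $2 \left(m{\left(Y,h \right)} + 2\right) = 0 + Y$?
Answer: $\sqrt{43} \approx 6.5574$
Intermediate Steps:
$m{\left(Y,h \right)} = -2 + \frac{Y}{2}$ ($m{\left(Y,h \right)} = -2 + \frac{0 + Y}{2} = -2 + \frac{Y}{2}$)
$\sqrt{m{\left(11 + 11,-21 \right)} + 34} = \sqrt{\left(-2 + \frac{11 + 11}{2}\right) + 34} = \sqrt{\left(-2 + \frac{1}{2} \cdot 22\right) + 34} = \sqrt{\left(-2 + 11\right) + 34} = \sqrt{9 + 34} = \sqrt{43}$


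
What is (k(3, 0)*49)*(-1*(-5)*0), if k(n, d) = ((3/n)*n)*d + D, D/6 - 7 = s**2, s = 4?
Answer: 0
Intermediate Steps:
D = 138 (D = 42 + 6*4**2 = 42 + 6*16 = 42 + 96 = 138)
k(n, d) = 138 + 3*d (k(n, d) = ((3/n)*n)*d + 138 = 3*d + 138 = 138 + 3*d)
(k(3, 0)*49)*(-1*(-5)*0) = ((138 + 3*0)*49)*(-1*(-5)*0) = ((138 + 0)*49)*(5*0) = (138*49)*0 = 6762*0 = 0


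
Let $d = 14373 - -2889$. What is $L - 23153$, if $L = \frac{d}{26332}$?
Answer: $- \frac{304823767}{13166} \approx -23152.0$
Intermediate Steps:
$d = 17262$ ($d = 14373 + 2889 = 17262$)
$L = \frac{8631}{13166}$ ($L = \frac{17262}{26332} = 17262 \cdot \frac{1}{26332} = \frac{8631}{13166} \approx 0.65555$)
$L - 23153 = \frac{8631}{13166} - 23153 = - \frac{304823767}{13166}$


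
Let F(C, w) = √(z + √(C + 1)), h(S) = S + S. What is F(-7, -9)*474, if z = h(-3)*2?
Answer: 474*√(-12 + I*√6) ≈ 166.73 + 1650.4*I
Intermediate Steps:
h(S) = 2*S
z = -12 (z = (2*(-3))*2 = -6*2 = -12)
F(C, w) = √(-12 + √(1 + C)) (F(C, w) = √(-12 + √(C + 1)) = √(-12 + √(1 + C)))
F(-7, -9)*474 = √(-12 + √(1 - 7))*474 = √(-12 + √(-6))*474 = √(-12 + I*√6)*474 = 474*√(-12 + I*√6)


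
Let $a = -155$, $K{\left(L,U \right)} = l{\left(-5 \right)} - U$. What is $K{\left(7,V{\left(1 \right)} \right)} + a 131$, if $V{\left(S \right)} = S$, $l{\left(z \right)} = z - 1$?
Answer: $-20312$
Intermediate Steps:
$l{\left(z \right)} = -1 + z$ ($l{\left(z \right)} = z - 1 = -1 + z$)
$K{\left(L,U \right)} = -6 - U$ ($K{\left(L,U \right)} = \left(-1 - 5\right) - U = -6 - U$)
$K{\left(7,V{\left(1 \right)} \right)} + a 131 = \left(-6 - 1\right) - 20305 = -7 - 20305 = -20312$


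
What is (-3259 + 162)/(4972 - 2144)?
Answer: -3097/2828 ≈ -1.0951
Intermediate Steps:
(-3259 + 162)/(4972 - 2144) = -3097/2828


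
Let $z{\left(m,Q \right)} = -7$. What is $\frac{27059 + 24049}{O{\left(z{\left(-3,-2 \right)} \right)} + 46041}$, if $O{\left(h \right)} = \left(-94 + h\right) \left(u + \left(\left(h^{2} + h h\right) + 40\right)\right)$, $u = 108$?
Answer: $\frac{17036}{7065} \approx 2.4113$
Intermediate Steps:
$O{\left(h \right)} = \left(-94 + h\right) \left(148 + 2 h^{2}\right)$ ($O{\left(h \right)} = \left(-94 + h\right) \left(108 + \left(\left(h^{2} + h h\right) + 40\right)\right) = \left(-94 + h\right) \left(108 + \left(\left(h^{2} + h^{2}\right) + 40\right)\right) = \left(-94 + h\right) \left(108 + \left(2 h^{2} + 40\right)\right) = \left(-94 + h\right) \left(108 + \left(40 + 2 h^{2}\right)\right) = \left(-94 + h\right) \left(148 + 2 h^{2}\right)$)
$\frac{27059 + 24049}{O{\left(z{\left(-3,-2 \right)} \right)} + 46041} = \frac{27059 + 24049}{\left(-13912 - 188 \left(-7\right)^{2} + 2 \left(-7\right)^{3} + 148 \left(-7\right)\right) + 46041} = \frac{51108}{\left(-13912 - 9212 + 2 \left(-343\right) - 1036\right) + 46041} = \frac{51108}{\left(-13912 - 9212 - 686 - 1036\right) + 46041} = \frac{51108}{-24846 + 46041} = \frac{51108}{21195} = 51108 \cdot \frac{1}{21195} = \frac{17036}{7065}$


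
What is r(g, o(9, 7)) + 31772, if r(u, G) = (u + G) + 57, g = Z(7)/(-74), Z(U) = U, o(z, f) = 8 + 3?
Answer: 2356153/74 ≈ 31840.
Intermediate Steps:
o(z, f) = 11
g = -7/74 (g = 7/(-74) = 7*(-1/74) = -7/74 ≈ -0.094595)
r(u, G) = 57 + G + u (r(u, G) = (G + u) + 57 = 57 + G + u)
r(g, o(9, 7)) + 31772 = (57 + 11 - 7/74) + 31772 = 5025/74 + 31772 = 2356153/74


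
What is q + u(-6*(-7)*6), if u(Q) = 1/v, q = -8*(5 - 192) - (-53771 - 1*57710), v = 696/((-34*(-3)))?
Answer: 13105349/116 ≈ 1.1298e+5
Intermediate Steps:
v = 116/17 (v = 696/102 = 696*(1/102) = 116/17 ≈ 6.8235)
q = 112977 (q = -8*(-187) - (-53771 - 57710) = 1496 - 1*(-111481) = 1496 + 111481 = 112977)
u(Q) = 17/116 (u(Q) = 1/(116/17) = 17/116)
q + u(-6*(-7)*6) = 112977 + 17/116 = 13105349/116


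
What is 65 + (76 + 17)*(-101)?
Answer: -9328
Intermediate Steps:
65 + (76 + 17)*(-101) = 65 + 93*(-101) = 65 - 9393 = -9328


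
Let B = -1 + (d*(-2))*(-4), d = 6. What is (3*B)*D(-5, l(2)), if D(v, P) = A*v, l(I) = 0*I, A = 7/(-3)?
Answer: 1645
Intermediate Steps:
A = -7/3 (A = 7*(-1/3) = -7/3 ≈ -2.3333)
l(I) = 0
B = 47 (B = -1 + (6*(-2))*(-4) = -1 - 12*(-4) = -1 + 48 = 47)
D(v, P) = -7*v/3
(3*B)*D(-5, l(2)) = (3*47)*(-7/3*(-5)) = 141*(35/3) = 1645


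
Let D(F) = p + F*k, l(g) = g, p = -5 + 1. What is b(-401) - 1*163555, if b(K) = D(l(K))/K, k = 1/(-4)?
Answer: -262342605/1604 ≈ -1.6356e+5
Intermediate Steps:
k = -¼ ≈ -0.25000
p = -4
D(F) = -4 - F/4 (D(F) = -4 + F*(-¼) = -4 - F/4)
b(K) = (-4 - K/4)/K
b(-401) - 1*163555 = (¼)*(-16 - 1*(-401))/(-401) - 1*163555 = (¼)*(-1/401)*(-16 + 401) - 163555 = (¼)*(-1/401)*385 - 163555 = -385/1604 - 163555 = -262342605/1604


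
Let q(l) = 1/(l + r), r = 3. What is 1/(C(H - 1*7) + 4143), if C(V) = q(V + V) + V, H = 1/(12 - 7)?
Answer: 265/1096068 ≈ 0.00024177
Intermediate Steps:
H = ⅕ (H = 1/5 = ⅕ ≈ 0.20000)
q(l) = 1/(3 + l) (q(l) = 1/(l + 3) = 1/(3 + l))
C(V) = V + 1/(3 + 2*V) (C(V) = 1/(3 + (V + V)) + V = 1/(3 + 2*V) + V = V + 1/(3 + 2*V))
1/(C(H - 1*7) + 4143) = 1/(((⅕ - 1*7) + 1/(3 + 2*(⅕ - 1*7))) + 4143) = 1/(((⅕ - 7) + 1/(3 + 2*(⅕ - 7))) + 4143) = 1/((-34/5 + 1/(3 + 2*(-34/5))) + 4143) = 1/((-34/5 + 1/(3 - 68/5)) + 4143) = 1/((-34/5 + 1/(-53/5)) + 4143) = 1/((-34/5 - 5/53) + 4143) = 1/(-1827/265 + 4143) = 1/(1096068/265) = 265/1096068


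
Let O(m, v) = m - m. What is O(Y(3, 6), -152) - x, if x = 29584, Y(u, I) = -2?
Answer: -29584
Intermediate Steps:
O(m, v) = 0
O(Y(3, 6), -152) - x = 0 - 1*29584 = 0 - 29584 = -29584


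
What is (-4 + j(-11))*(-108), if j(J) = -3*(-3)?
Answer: -540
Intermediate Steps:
j(J) = 9
(-4 + j(-11))*(-108) = (-4 + 9)*(-108) = 5*(-108) = -540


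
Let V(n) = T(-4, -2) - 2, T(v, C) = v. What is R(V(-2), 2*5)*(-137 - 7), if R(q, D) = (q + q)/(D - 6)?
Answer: 432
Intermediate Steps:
V(n) = -6 (V(n) = -4 - 2 = -6)
R(q, D) = 2*q/(-6 + D) (R(q, D) = (2*q)/(-6 + D) = 2*q/(-6 + D))
R(V(-2), 2*5)*(-137 - 7) = (2*(-6)/(-6 + 2*5))*(-137 - 7) = (2*(-6)/(-6 + 10))*(-144) = (2*(-6)/4)*(-144) = (2*(-6)*(¼))*(-144) = -3*(-144) = 432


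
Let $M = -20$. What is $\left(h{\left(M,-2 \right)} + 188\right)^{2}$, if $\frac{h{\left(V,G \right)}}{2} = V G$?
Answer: $71824$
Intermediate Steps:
$h{\left(V,G \right)} = 2 G V$ ($h{\left(V,G \right)} = 2 V G = 2 G V$)
$\left(h{\left(M,-2 \right)} + 188\right)^{2} = \left(2 \left(-2\right) \left(-20\right) + 188\right)^{2} = \left(80 + 188\right)^{2} = 268^{2} = 71824$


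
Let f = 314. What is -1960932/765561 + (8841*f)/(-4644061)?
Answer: -3743980604122/1185103994407 ≈ -3.1592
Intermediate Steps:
-1960932/765561 + (8841*f)/(-4644061) = -1960932/765561 + (8841*314)/(-4644061) = -1960932*1/765561 + 2776074*(-1/4644061) = -653644/255187 - 2776074/4644061 = -3743980604122/1185103994407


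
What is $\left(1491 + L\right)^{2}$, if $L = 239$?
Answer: $2992900$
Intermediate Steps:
$\left(1491 + L\right)^{2} = \left(1491 + 239\right)^{2} = 1730^{2} = 2992900$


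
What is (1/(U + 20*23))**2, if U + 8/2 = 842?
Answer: 1/1684804 ≈ 5.9354e-7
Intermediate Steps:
U = 838 (U = -4 + 842 = 838)
(1/(U + 20*23))**2 = (1/(838 + 20*23))**2 = (1/(838 + 460))**2 = (1/1298)**2 = 1/1684804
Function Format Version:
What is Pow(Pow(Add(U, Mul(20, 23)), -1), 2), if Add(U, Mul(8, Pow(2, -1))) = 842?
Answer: Rational(1, 1684804) ≈ 5.9354e-7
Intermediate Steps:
U = 838 (U = Add(-4, 842) = 838)
Pow(Pow(Add(U, Mul(20, 23)), -1), 2) = Pow(Pow(Add(838, Mul(20, 23)), -1), 2) = Pow(Pow(Add(838, 460), -1), 2) = Pow(Pow(1298, -1), 2) = Pow(Rational(1, 1298), 2) = Rational(1, 1684804)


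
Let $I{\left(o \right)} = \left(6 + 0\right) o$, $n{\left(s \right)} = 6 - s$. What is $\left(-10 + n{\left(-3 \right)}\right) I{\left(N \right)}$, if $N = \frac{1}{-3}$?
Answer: $2$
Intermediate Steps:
$N = - \frac{1}{3} \approx -0.33333$
$I{\left(o \right)} = 6 o$
$\left(-10 + n{\left(-3 \right)}\right) I{\left(N \right)} = \left(-10 + \left(6 - -3\right)\right) 6 \left(- \frac{1}{3}\right) = \left(-10 + \left(6 + 3\right)\right) \left(-2\right) = \left(-10 + 9\right) \left(-2\right) = \left(-1\right) \left(-2\right) = 2$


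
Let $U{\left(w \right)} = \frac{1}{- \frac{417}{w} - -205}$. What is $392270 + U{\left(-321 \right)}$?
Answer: $\frac{8658968087}{22074} \approx 3.9227 \cdot 10^{5}$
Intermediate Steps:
$U{\left(w \right)} = \frac{1}{205 - \frac{417}{w}}$ ($U{\left(w \right)} = \frac{1}{- \frac{417}{w} + \left(-9 + 214\right)} = \frac{1}{- \frac{417}{w} + 205} = \frac{1}{205 - \frac{417}{w}}$)
$392270 + U{\left(-321 \right)} = 392270 - \frac{321}{-417 + 205 \left(-321\right)} = 392270 - \frac{321}{-417 - 65805} = 392270 - \frac{321}{-66222} = 392270 - - \frac{107}{22074} = 392270 + \frac{107}{22074} = \frac{8658968087}{22074}$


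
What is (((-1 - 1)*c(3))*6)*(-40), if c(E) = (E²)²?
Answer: 38880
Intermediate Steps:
c(E) = E⁴
(((-1 - 1)*c(3))*6)*(-40) = (((-1 - 1)*3⁴)*6)*(-40) = (-2*81*6)*(-40) = -162*6*(-40) = -972*(-40) = 38880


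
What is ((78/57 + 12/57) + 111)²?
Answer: 4575321/361 ≈ 12674.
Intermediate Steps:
((78/57 + 12/57) + 111)² = ((78*(1/57) + 12*(1/57)) + 111)² = ((26/19 + 4/19) + 111)² = (30/19 + 111)² = (2139/19)² = 4575321/361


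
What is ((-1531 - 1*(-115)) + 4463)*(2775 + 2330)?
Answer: 15554935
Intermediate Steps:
((-1531 - 1*(-115)) + 4463)*(2775 + 2330) = ((-1531 + 115) + 4463)*5105 = (-1416 + 4463)*5105 = 3047*5105 = 15554935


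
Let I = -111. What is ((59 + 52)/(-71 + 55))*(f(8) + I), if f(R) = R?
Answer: 11433/16 ≈ 714.56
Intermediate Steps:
((59 + 52)/(-71 + 55))*(f(8) + I) = ((59 + 52)/(-71 + 55))*(8 - 111) = (111/(-16))*(-103) = (111*(-1/16))*(-103) = -111/16*(-103) = 11433/16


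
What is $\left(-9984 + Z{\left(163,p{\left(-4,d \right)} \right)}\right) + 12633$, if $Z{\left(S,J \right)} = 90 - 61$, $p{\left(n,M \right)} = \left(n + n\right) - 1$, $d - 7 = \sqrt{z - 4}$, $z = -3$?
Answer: $2678$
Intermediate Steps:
$d = 7 + i \sqrt{7}$ ($d = 7 + \sqrt{-3 - 4} = 7 + \sqrt{-7} = 7 + i \sqrt{7} \approx 7.0 + 2.6458 i$)
$p{\left(n,M \right)} = -1 + 2 n$ ($p{\left(n,M \right)} = 2 n - 1 = -1 + 2 n$)
$Z{\left(S,J \right)} = 29$
$\left(-9984 + Z{\left(163,p{\left(-4,d \right)} \right)}\right) + 12633 = \left(-9984 + 29\right) + 12633 = -9955 + 12633 = 2678$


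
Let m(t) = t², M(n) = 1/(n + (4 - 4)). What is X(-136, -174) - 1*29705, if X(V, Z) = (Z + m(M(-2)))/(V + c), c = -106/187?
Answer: -3034295195/102152 ≈ -29704.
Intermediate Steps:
M(n) = 1/n (M(n) = 1/(n + 0) = 1/n)
c = -106/187 (c = -106*1/187 = -106/187 ≈ -0.56684)
X(V, Z) = (¼ + Z)/(-106/187 + V) (X(V, Z) = (Z + (1/(-2))²)/(V - 106/187) = (Z + (-½)²)/(-106/187 + V) = (Z + ¼)/(-106/187 + V) = (¼ + Z)/(-106/187 + V))
X(-136, -174) - 1*29705 = 187*(1 + 4*(-174))/(4*(-106 + 187*(-136))) - 1*29705 = 187*(1 - 696)/(4*(-106 - 25432)) - 29705 = (187/4)*(-695)/(-25538) - 29705 = (187/4)*(-1/25538)*(-695) - 29705 = 129965/102152 - 29705 = -3034295195/102152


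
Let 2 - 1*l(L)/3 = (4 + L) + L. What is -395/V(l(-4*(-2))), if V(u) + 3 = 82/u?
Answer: 10665/122 ≈ 87.418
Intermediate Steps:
l(L) = -6 - 6*L (l(L) = 6 - 3*((4 + L) + L) = 6 - 3*(4 + 2*L) = 6 + (-12 - 6*L) = -6 - 6*L)
V(u) = -3 + 82/u
-395/V(l(-4*(-2))) = -395/(-3 + 82/(-6 - (-24)*(-2))) = -395/(-3 + 82/(-6 - 6*8)) = -395/(-3 + 82/(-6 - 48)) = -395/(-3 + 82/(-54)) = -395/(-3 + 82*(-1/54)) = -395/(-3 - 41/27) = -395/(-122/27) = -395*(-27/122) = 10665/122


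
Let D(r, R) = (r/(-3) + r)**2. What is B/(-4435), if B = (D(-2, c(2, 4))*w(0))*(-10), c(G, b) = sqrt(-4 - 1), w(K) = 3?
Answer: 32/2661 ≈ 0.012026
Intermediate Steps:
c(G, b) = I*sqrt(5) (c(G, b) = sqrt(-5) = I*sqrt(5))
D(r, R) = 4*r**2/9 (D(r, R) = (r*(-1/3) + r)**2 = (-r/3 + r)**2 = (2*r/3)**2 = 4*r**2/9)
B = -160/3 (B = (((4/9)*(-2)**2)*3)*(-10) = (((4/9)*4)*3)*(-10) = ((16/9)*3)*(-10) = (16/3)*(-10) = -160/3 ≈ -53.333)
B/(-4435) = -160/3/(-4435) = -160/3*(-1/4435) = 32/2661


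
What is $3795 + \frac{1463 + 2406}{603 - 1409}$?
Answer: $\frac{3054901}{806} \approx 3790.2$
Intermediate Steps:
$3795 + \frac{1463 + 2406}{603 - 1409} = 3795 + \frac{3869}{-806} = 3795 + 3869 \left(- \frac{1}{806}\right) = 3795 - \frac{3869}{806} = \frac{3054901}{806}$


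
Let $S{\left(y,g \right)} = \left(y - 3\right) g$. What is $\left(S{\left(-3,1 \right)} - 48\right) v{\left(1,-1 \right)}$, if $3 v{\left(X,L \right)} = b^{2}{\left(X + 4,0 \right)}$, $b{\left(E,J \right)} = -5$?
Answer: $-450$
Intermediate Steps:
$v{\left(X,L \right)} = \frac{25}{3}$ ($v{\left(X,L \right)} = \frac{\left(-5\right)^{2}}{3} = \frac{1}{3} \cdot 25 = \frac{25}{3}$)
$S{\left(y,g \right)} = g \left(-3 + y\right)$ ($S{\left(y,g \right)} = \left(-3 + y\right) g = g \left(-3 + y\right)$)
$\left(S{\left(-3,1 \right)} - 48\right) v{\left(1,-1 \right)} = \left(1 \left(-3 - 3\right) - 48\right) \frac{25}{3} = \left(1 \left(-6\right) - 48\right) \frac{25}{3} = \left(-6 - 48\right) \frac{25}{3} = \left(-54\right) \frac{25}{3} = -450$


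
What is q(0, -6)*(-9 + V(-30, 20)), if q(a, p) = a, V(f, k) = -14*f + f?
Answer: 0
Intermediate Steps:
V(f, k) = -13*f
q(0, -6)*(-9 + V(-30, 20)) = 0*(-9 - 13*(-30)) = 0*(-9 + 390) = 0*381 = 0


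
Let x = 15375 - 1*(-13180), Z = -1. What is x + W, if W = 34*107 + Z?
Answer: 32192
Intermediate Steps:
W = 3637 (W = 34*107 - 1 = 3638 - 1 = 3637)
x = 28555 (x = 15375 + 13180 = 28555)
x + W = 28555 + 3637 = 32192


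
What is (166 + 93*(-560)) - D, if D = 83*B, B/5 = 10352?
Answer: -4347994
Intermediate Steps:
B = 51760 (B = 5*10352 = 51760)
D = 4296080 (D = 83*51760 = 4296080)
(166 + 93*(-560)) - D = (166 + 93*(-560)) - 1*4296080 = (166 - 52080) - 4296080 = -51914 - 4296080 = -4347994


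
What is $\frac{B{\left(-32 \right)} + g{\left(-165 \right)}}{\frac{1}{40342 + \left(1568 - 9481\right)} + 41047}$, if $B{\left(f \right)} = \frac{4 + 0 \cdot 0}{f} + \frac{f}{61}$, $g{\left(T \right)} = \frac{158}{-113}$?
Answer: $- \frac{3662044825}{73402904315616} \approx -4.989 \cdot 10^{-5}$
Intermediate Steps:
$g{\left(T \right)} = - \frac{158}{113}$ ($g{\left(T \right)} = 158 \left(- \frac{1}{113}\right) = - \frac{158}{113}$)
$B{\left(f \right)} = \frac{4}{f} + \frac{f}{61}$ ($B{\left(f \right)} = \frac{4 + 0}{f} + f \frac{1}{61} = \frac{4}{f} + \frac{f}{61}$)
$\frac{B{\left(-32 \right)} + g{\left(-165 \right)}}{\frac{1}{40342 + \left(1568 - 9481\right)} + 41047} = \frac{\left(\frac{4}{-32} + \frac{1}{61} \left(-32\right)\right) - \frac{158}{113}}{\frac{1}{40342 + \left(1568 - 9481\right)} + 41047} = \frac{\left(4 \left(- \frac{1}{32}\right) - \frac{32}{61}\right) - \frac{158}{113}}{\frac{1}{40342 - 7913} + 41047} = \frac{\left(- \frac{1}{8} - \frac{32}{61}\right) - \frac{158}{113}}{\frac{1}{32429} + 41047} = \frac{- \frac{317}{488} - \frac{158}{113}}{\frac{1}{32429} + 41047} = - \frac{112925}{55144 \cdot \frac{1331113164}{32429}} = \left(- \frac{112925}{55144}\right) \frac{32429}{1331113164} = - \frac{3662044825}{73402904315616}$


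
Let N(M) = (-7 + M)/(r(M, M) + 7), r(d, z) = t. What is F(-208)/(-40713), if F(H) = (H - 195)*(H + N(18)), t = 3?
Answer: -833807/407130 ≈ -2.0480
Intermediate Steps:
r(d, z) = 3
N(M) = -7/10 + M/10 (N(M) = (-7 + M)/(3 + 7) = (-7 + M)/10 = (-7 + M)*(⅒) = -7/10 + M/10)
F(H) = (-195 + H)*(11/10 + H) (F(H) = (H - 195)*(H + (-7/10 + (⅒)*18)) = (-195 + H)*(H + (-7/10 + 9/5)) = (-195 + H)*(H + 11/10) = (-195 + H)*(11/10 + H))
F(-208)/(-40713) = (-429/2 + (-208)² - 1939/10*(-208))/(-40713) = (-429/2 + 43264 + 201656/5)*(-1/40713) = (833807/10)*(-1/40713) = -833807/407130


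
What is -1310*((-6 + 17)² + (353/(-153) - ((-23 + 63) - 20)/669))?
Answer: -5303744600/34119 ≈ -1.5545e+5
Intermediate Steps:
-1310*((-6 + 17)² + (353/(-153) - ((-23 + 63) - 20)/669)) = -1310*(11² + (353*(-1/153) - (40 - 20)*(1/669))) = -1310*(121 + (-353/153 - 1*20*(1/669))) = -1310*(121 + (-353/153 - 20*1/669)) = -1310*(121 + (-353/153 - 20/669)) = -1310*(121 - 79739/34119) = -1310*4048660/34119 = -5303744600/34119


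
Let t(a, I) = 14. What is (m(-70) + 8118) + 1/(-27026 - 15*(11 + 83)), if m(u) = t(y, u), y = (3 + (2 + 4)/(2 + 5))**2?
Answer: 231241551/28436 ≈ 8132.0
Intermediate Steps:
y = 729/49 (y = (3 + 6/7)**2 = (27/7)**2 = 729/49 ≈ 14.878)
m(u) = 14
(m(-70) + 8118) + 1/(-27026 - 15*(11 + 83)) = (14 + 8118) + 1/(-27026 - 15*(11 + 83)) = 8132 + 1/(-27026 - 15*94) = 8132 + 1/(-27026 - 1410) = 8132 + 1/(-28436) = 8132 - 1/28436 = 231241551/28436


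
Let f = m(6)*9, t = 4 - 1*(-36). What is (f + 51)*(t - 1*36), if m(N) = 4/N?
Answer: 228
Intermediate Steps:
t = 40 (t = 4 + 36 = 40)
f = 6 (f = (4/6)*9 = (4*(1/6))*9 = (2/3)*9 = 6)
(f + 51)*(t - 1*36) = (6 + 51)*(40 - 1*36) = 57*(40 - 36) = 57*4 = 228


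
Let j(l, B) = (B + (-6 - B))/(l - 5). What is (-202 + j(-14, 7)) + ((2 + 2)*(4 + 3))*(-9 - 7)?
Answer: -12344/19 ≈ -649.68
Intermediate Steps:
j(l, B) = -6/(-5 + l)
(-202 + j(-14, 7)) + ((2 + 2)*(4 + 3))*(-9 - 7) = (-202 - 6/(-5 - 14)) + ((2 + 2)*(4 + 3))*(-9 - 7) = (-202 - 6/(-19)) + (4*7)*(-16) = (-202 - 6*(-1/19)) + 28*(-16) = (-202 + 6/19) - 448 = -3832/19 - 448 = -12344/19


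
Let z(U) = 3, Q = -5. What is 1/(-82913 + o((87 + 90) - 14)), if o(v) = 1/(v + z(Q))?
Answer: -166/13763557 ≈ -1.2061e-5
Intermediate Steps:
o(v) = 1/(3 + v) (o(v) = 1/(v + 3) = 1/(3 + v))
1/(-82913 + o((87 + 90) - 14)) = 1/(-82913 + 1/(3 + ((87 + 90) - 14))) = 1/(-82913 + 1/(3 + (177 - 14))) = 1/(-82913 + 1/(3 + 163)) = 1/(-82913 + 1/166) = 1/(-13763557/166) = -166/13763557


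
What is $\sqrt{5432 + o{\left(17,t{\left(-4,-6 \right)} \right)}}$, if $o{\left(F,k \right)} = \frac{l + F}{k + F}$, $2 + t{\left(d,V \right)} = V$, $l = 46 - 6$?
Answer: $\frac{\sqrt{48945}}{3} \approx 73.745$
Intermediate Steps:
$l = 40$
$t{\left(d,V \right)} = -2 + V$
$o{\left(F,k \right)} = \frac{40 + F}{F + k}$ ($o{\left(F,k \right)} = \frac{40 + F}{k + F} = \frac{40 + F}{F + k}$)
$\sqrt{5432 + o{\left(17,t{\left(-4,-6 \right)} \right)}} = \sqrt{5432 + \frac{40 + 17}{17 - 8}} = \sqrt{5432 + \frac{1}{17 - 8} \cdot 57} = \sqrt{5432 + \frac{1}{9} \cdot 57} = \sqrt{5432 + \frac{19}{3}} = \sqrt{\frac{16315}{3}} = \frac{\sqrt{48945}}{3}$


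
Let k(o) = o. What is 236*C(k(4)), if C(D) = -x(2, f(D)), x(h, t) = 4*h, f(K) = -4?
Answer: -1888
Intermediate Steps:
C(D) = -8 (C(D) = -4*2 = -1*8 = -8)
236*C(k(4)) = 236*(-8) = -1888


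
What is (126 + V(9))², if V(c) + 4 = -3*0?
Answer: 14884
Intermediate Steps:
V(c) = -4 (V(c) = -4 - 3*0 = -4 + 0 = -4)
(126 + V(9))² = (126 - 4)² = 122² = 14884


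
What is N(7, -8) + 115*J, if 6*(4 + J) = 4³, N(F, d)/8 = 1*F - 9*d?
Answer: 4196/3 ≈ 1398.7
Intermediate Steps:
N(F, d) = -72*d + 8*F (N(F, d) = 8*(1*F - 9*d) = 8*(F - 9*d) = -72*d + 8*F)
J = 20/3 (J = -4 + (⅙)*4³ = -4 + (⅙)*64 = -4 + 32/3 = 20/3 ≈ 6.6667)
N(7, -8) + 115*J = (-72*(-8) + 8*7) + 115*(20/3) = (576 + 56) + 2300/3 = 632 + 2300/3 = 4196/3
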